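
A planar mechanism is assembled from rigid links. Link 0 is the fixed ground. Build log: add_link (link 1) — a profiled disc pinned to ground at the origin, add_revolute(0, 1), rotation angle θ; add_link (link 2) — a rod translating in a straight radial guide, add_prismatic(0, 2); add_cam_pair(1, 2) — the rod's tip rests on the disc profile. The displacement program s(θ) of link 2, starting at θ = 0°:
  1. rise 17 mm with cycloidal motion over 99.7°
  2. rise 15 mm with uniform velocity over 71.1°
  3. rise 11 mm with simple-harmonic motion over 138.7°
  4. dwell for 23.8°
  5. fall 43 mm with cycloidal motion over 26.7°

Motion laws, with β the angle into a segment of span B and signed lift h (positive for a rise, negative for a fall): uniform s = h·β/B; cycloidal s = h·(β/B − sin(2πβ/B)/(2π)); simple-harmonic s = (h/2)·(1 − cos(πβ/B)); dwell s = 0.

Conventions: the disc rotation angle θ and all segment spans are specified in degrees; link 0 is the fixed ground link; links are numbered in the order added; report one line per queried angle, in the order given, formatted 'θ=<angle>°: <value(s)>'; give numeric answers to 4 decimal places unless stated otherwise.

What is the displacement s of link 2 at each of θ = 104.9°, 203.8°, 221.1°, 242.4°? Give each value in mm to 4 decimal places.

seg 1 [0°–99.7°] cycloidal, h=17: full span → s += 17 → s = 17.0000
seg 2 [99.7°–170.8°] uniform, h=15: θ=104.9° here. β=5.2, B=71.1. 15·5.2/71.1 = 1.0970 → s = 18.0970
seg 2 [99.7°–170.8°] uniform, h=15: full span → s += 15 → s = 32.0000
seg 3 [170.8°–309.5°] simple-harmonic, h=11: θ=203.8° here. β=33, B=138.7. 11/2·(1 − cos(π·0.2379)) = 1.4662 → s = 33.4662
seg 3 [170.8°–309.5°] simple-harmonic, h=11: θ=221.1° here. β=50.3, B=138.7. 11/2·(1 − cos(π·0.3627)) = 3.1998 → s = 35.1998
seg 3 [170.8°–309.5°] simple-harmonic, h=11: θ=242.4° here. β=71.6, B=138.7. 11/2·(1 − cos(π·0.5162)) = 5.7802 → s = 37.7802

θ=104.9°: 18.0970
θ=203.8°: 33.4662
θ=221.1°: 35.1998
θ=242.4°: 37.7802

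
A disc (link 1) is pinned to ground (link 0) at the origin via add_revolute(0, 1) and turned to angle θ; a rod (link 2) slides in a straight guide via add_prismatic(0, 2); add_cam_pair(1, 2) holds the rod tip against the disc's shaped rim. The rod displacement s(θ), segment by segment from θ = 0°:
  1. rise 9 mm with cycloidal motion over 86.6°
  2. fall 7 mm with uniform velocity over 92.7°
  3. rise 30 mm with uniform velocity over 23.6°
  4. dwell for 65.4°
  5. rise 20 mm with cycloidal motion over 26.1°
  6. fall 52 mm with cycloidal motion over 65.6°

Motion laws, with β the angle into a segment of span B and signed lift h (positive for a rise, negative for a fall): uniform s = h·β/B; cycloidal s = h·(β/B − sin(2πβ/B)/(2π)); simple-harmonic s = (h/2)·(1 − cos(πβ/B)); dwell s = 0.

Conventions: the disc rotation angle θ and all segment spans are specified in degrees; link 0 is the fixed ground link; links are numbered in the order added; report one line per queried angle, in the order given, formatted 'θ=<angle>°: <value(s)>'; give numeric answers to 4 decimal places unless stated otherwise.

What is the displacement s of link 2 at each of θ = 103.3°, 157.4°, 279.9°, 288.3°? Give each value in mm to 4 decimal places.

segment 1 (0° to 86.6°, cycloidal, h = 9) is passed completely: s = 0.0000 + (9) = 9.0000
θ = 103.3° falls in segment 2 (86.6° to 179.3°, uniform, h = -7): β = 103.3 − 86.6 = 16.7°, B = 92.7°; Δs = -7·16.7/92.7 = -1.2611; s = 9.0000 − 1.2611 = 7.7389
θ = 157.4° falls in segment 2 (86.6° to 179.3°, uniform, h = -7): β = 157.4 − 86.6 = 70.8°, B = 92.7°; Δs = -7·70.8/92.7 = -5.3463; s = 9.0000 − 5.3463 = 3.6537
segment 2 (86.6° to 179.3°, uniform, h = -7) is passed completely: s = 9.0000 + (-7) = 2.0000
segment 3 (179.3° to 202.9°, uniform, h = 30) is passed completely: s = 2.0000 + (30) = 32.0000
segment 4 (202.9° to 268.3°, dwell): s unchanged at 32.0000
θ = 279.9° falls in segment 5 (268.3° to 294.4°, cycloidal, h = 20): β = 279.9 − 268.3 = 11.6°, B = 26.1°; Δs = 20·(0.4444 − sin(2π·0.4444)/(2π)) = 7.8002; s = 32.0000 + 7.8002 = 39.8002
θ = 288.3° falls in segment 5 (268.3° to 294.4°, cycloidal, h = 20): β = 288.3 − 268.3 = 20°, B = 26.1°; Δs = 20·(0.7663 − sin(2π·0.7663)/(2π)) = 18.4921; s = 32.0000 + 18.4921 = 50.4921

θ=103.3°: 7.7389
θ=157.4°: 3.6537
θ=279.9°: 39.8002
θ=288.3°: 50.4921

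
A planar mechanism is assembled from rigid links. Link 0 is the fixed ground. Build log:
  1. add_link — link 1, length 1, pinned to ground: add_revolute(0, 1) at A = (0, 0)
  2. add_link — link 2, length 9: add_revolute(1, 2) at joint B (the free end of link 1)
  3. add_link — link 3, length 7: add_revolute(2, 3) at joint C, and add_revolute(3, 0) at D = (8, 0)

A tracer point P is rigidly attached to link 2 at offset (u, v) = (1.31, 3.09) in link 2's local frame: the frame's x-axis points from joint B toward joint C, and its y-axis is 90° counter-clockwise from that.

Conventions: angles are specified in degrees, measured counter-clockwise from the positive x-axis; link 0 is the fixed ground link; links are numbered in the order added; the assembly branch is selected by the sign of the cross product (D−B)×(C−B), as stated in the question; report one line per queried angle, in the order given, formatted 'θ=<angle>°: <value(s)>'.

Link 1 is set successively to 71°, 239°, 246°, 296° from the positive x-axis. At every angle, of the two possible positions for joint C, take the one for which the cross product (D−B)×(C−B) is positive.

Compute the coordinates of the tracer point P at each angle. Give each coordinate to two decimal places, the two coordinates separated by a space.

A=(0,0), D=(8.00,0)
θ=71°: B = A + 1.00·(cos71°, sin71°) = (0.3256, 0.9455)
θ=71°: |BD| = 7.7325
θ=71°: circle(B,9.00) ∩ circle(D,7.00): a=5.9354, h=6.7654
θ=71°:   candidates: C₊=(7.0437,6.9344) cross=52.313; C₋=(5.3892,-6.4949) cross=-52.313
θ=71°:   branch + wants cross > 0 → take C=(7.0437,6.9344) (cross=52.313)
θ=71°: ex = (C−B)/|BC| = (0.7465,0.6654); ey = (-0.6654,0.7465)
θ=71°: P = B + 1.31·ex + 3.09·ey = (-0.7527,4.1238)
θ=239°: B = A + 1.00·(cos239°, sin239°) = (-0.5150, -0.8572)
θ=239°: |BD| = 8.5581
θ=239°: circle(B,9.00) ∩ circle(D,7.00): a=6.1486, h=6.5723
θ=239°:   candidates: C₊=(4.9444,6.2979) cross=56.246; C₋=(6.2609,-6.7805) cross=-56.246
θ=239°:   branch + wants cross > 0 → take C=(4.9444,6.2979) (cross=56.246)
θ=239°: ex = (C−B)/|BC| = (0.6066,0.7950); ey = (-0.7950,0.6066)
θ=239°: P = B + 1.31·ex + 3.09·ey = (-2.1770,2.0587)
θ=246°: B = A + 1.00·(cos246°, sin246°) = (-0.4067, -0.9135)
θ=246°: |BD| = 8.4562
θ=246°: circle(B,9.00) ∩ circle(D,7.00): a=6.1202, h=6.5987
θ=246°:   candidates: C₊=(4.9648,6.3077) cross=55.800; C₋=(6.3905,-6.8125) cross=-55.800
θ=246°:   branch + wants cross > 0 → take C=(4.9648,6.3077) (cross=55.800)
θ=246°: ex = (C−B)/|BC| = (0.5968,0.8024); ey = (-0.8024,0.5968)
θ=246°: P = B + 1.31·ex + 3.09·ey = (-2.1042,1.9818)
θ=296°: B = A + 1.00·(cos296°, sin296°) = (0.4384, -0.8988)
θ=296°: |BD| = 7.6149
θ=296°: circle(B,9.00) ∩ circle(D,7.00): a=5.9086, h=6.7889
θ=296°:   candidates: C₊=(5.5044,6.5400) cross=51.696; C₋=(7.1070,-6.9428) cross=-51.696
θ=296°:   branch + wants cross > 0 → take C=(5.5044,6.5400) (cross=51.696)
θ=296°: ex = (C−B)/|BC| = (0.5629,0.8265); ey = (-0.8265,0.5629)
θ=296°: P = B + 1.31·ex + 3.09·ey = (-1.3782,1.9233)

θ=71°: -0.75 4.12
θ=239°: -2.18 2.06
θ=246°: -2.10 1.98
θ=296°: -1.38 1.92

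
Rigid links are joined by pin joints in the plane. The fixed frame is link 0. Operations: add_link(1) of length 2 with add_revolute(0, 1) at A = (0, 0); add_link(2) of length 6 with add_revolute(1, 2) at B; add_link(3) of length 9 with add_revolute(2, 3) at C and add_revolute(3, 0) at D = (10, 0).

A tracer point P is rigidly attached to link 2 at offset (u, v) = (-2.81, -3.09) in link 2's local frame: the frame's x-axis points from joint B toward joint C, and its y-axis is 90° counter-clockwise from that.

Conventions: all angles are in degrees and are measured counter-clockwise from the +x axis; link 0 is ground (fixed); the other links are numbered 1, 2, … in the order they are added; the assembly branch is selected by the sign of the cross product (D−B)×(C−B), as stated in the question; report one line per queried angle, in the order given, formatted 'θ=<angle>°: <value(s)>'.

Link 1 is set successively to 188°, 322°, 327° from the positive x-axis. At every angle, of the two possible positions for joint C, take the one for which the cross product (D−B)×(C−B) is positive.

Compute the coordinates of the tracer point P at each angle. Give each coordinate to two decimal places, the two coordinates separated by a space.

A=(0,0), D=(10.00,0)
θ=188°: B = A + 2.00·(cos188°, sin188°) = (-1.9805, -0.2783)
θ=188°: |BD| = 11.9838
θ=188°: circle(B,6.00) ∩ circle(D,9.00): a=4.1143, h=4.3672
θ=188°:   candidates: C₊=(2.0313,4.1832) cross=52.335; C₋=(2.2341,-4.5488) cross=-52.335
θ=188°:   branch + wants cross > 0 → take C=(2.0313,4.1832) (cross=52.335)
θ=188°: ex = (C−B)/|BC| = (0.6686,0.7436); ey = (-0.7436,0.6686)
θ=188°: P = B + -2.81·ex + -3.09·ey = (-1.5617,-4.4339)
θ=322°: B = A + 2.00·(cos322°, sin322°) = (1.5760, -1.2313)
θ=322°: |BD| = 8.5135
θ=322°: circle(B,6.00) ∩ circle(D,9.00): a=1.6139, h=5.7789
θ=322°:   candidates: C₊=(2.3371,4.7202) cross=49.198; C₋=(4.0087,-6.7160) cross=-49.198
θ=322°:   branch + wants cross > 0 → take C=(2.3371,4.7202) (cross=49.198)
θ=322°: ex = (C−B)/|BC| = (0.1269,0.9919); ey = (-0.9919,0.1269)
θ=322°: P = B + -2.81·ex + -3.09·ey = (4.2846,-4.4106)
θ=327°: B = A + 2.00·(cos327°, sin327°) = (1.6773, -1.0893)
θ=327°: |BD| = 8.3936
θ=327°: circle(B,6.00) ∩ circle(D,9.00): a=1.5162, h=5.8053
θ=327°:   candidates: C₊=(2.4274,4.8637) cross=48.727; C₋=(3.9341,-6.6487) cross=-48.727
θ=327°:   branch + wants cross > 0 → take C=(2.4274,4.8637) (cross=48.727)
θ=327°: ex = (C−B)/|BC| = (0.1250,0.9922); ey = (-0.9922,0.1250)
θ=327°: P = B + -2.81·ex + -3.09·ey = (4.3918,-4.2635)

θ=188°: -1.56 -4.43
θ=322°: 4.28 -4.41
θ=327°: 4.39 -4.26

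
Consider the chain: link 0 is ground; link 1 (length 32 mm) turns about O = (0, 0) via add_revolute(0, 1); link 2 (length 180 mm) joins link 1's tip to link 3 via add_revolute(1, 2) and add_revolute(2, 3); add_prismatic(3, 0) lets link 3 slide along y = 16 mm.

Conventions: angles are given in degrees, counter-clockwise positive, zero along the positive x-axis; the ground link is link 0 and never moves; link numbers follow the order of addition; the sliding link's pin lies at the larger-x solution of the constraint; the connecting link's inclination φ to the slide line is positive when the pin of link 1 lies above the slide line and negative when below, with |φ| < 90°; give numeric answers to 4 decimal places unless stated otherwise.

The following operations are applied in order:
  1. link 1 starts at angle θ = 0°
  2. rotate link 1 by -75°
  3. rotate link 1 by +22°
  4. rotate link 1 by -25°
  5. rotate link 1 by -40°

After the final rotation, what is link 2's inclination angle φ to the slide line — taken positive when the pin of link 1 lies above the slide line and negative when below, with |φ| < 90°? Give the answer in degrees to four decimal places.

geometry: r = 32 mm, L = 180 mm, e = 16 mm; θ starts at 0°
rotate link 1 by -75°: θ ← 0° -75° = -75°
rotate link 1 by +22°: θ ← -75° +22° = -53°
rotate link 1 by -25°: θ ← -53° -25° = -78°
rotate link 1 by -40°: θ ← -78° -40° = -118°
h = r sin θ − e = -28.254323 − 16 = -44.254323
sin φ = h / L = -44.254323 / 180 = -0.24585735
φ = arcsin(-0.24585735) = -14.232506°

-14.2325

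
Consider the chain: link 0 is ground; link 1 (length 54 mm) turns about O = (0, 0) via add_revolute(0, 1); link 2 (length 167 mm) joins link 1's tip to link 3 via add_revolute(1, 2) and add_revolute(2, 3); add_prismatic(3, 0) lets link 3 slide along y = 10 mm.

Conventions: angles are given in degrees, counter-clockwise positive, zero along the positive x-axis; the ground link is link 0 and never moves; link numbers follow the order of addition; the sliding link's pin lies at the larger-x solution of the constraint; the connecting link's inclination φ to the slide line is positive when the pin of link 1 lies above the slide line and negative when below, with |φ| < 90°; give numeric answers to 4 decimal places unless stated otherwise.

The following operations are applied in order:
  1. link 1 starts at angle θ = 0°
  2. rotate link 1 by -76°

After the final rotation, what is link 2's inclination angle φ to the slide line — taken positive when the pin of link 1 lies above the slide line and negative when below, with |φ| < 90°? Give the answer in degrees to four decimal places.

geometry: r = 54 mm, L = 167 mm, e = 10 mm; θ starts at 0°
rotate link 1 by -76°: θ ← 0° -76° = -76°
h = r sin θ − e = -52.395969 − 10 = -62.395969
sin φ = h / L = -62.395969 / 167 = -0.37362856
φ = arcsin(-0.37362856) = -21.939575°

-21.9396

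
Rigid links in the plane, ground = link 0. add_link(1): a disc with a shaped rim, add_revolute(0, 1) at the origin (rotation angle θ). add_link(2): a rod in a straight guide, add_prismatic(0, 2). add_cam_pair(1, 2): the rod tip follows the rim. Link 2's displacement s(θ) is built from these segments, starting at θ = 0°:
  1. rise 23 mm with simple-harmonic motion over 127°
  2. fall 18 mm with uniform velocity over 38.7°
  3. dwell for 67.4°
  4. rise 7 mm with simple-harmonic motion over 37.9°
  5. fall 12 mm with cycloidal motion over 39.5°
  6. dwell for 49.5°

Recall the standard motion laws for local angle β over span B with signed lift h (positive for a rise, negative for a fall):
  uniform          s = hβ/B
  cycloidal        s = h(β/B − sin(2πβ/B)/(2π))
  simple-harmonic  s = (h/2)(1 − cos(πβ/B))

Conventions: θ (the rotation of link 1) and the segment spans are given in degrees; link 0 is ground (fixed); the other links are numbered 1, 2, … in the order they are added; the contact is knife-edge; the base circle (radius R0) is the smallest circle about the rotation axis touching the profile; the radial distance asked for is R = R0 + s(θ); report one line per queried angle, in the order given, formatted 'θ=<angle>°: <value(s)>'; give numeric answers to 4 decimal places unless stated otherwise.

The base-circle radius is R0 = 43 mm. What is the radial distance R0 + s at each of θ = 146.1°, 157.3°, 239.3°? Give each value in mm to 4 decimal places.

segment 1 (0° to 127°, simple-harmonic, h = 23) is passed completely: s = 0.0000 + (23) = 23.0000
θ = 146.1° falls in segment 2 (127° to 165.7°, uniform, h = -18): β = 146.1 − 127 = 19.1°, B = 38.7°; Δs = -18·19.1/38.7 = -8.8837; s = 23.0000 − 8.8837 = 14.1163
θ = 157.3° falls in segment 2 (127° to 165.7°, uniform, h = -18): β = 157.3 − 127 = 30.3°, B = 38.7°; Δs = -18·30.3/38.7 = -14.0930; s = 23.0000 − 14.0930 = 8.9070
segment 2 (127° to 165.7°, uniform, h = -18) is passed completely: s = 23.0000 + (-18) = 5.0000
segment 3 (165.7° to 233.1°, dwell): s unchanged at 5.0000
θ = 239.3° falls in segment 4 (233.1° to 271°, simple-harmonic, h = 7): β = 239.3 − 233.1 = 6.2°, B = 37.9°; Δs = 7/2·(1 − cos(π·0.1636)) = 0.4521; s = 5.0000 + 0.4521 = 5.4521
θ=146.1°: R = R0 + s = 43 + 14.1163 = 57.1163
θ=157.3°: R = R0 + s = 43 + 8.9070 = 51.9070
θ=239.3°: R = R0 + s = 43 + 5.4521 = 48.4521

θ=146.1°: 57.1163
θ=157.3°: 51.9070
θ=239.3°: 48.4521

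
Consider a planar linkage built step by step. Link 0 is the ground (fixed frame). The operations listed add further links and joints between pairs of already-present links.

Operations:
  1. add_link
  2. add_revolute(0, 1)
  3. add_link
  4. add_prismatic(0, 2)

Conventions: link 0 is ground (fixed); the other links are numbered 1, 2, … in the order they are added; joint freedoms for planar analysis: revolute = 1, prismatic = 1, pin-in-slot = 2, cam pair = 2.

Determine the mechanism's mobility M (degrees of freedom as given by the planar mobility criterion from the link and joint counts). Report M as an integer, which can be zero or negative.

L=1 J1=0 J2=0
add link → L=2 J1=0 J2=0
R@0,1 dof=1 J1 → L=2 J1=1 J2=0
add link → L=3 J1=1 J2=0
P@0,2 dof=1 J1 → L=3 J1=2 J2=0
M=3(L−1)−2J1−J2=3·2−2·2−0=2

M = 2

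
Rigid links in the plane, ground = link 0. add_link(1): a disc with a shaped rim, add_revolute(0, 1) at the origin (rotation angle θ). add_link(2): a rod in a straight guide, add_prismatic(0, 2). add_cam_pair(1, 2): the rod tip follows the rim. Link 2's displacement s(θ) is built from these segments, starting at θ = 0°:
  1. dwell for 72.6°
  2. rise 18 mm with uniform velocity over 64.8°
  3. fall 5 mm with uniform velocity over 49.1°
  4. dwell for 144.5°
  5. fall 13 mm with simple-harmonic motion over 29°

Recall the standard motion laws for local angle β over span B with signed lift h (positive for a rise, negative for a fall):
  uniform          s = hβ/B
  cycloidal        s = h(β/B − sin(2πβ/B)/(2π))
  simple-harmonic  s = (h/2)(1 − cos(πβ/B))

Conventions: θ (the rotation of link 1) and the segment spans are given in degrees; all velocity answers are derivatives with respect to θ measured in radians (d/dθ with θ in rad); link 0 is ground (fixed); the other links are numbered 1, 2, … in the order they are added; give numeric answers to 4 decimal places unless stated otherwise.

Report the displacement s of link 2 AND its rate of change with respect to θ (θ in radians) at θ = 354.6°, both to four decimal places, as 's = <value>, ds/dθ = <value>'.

segment 1 (0° to 72.6°, dwell): s unchanged at 0.0000
segment 2 (72.6° to 137.4°, uniform, h = 18) is passed completely: s = 0.0000 + (18) = 18.0000
segment 3 (137.4° to 186.5°, uniform, h = -5) is passed completely: s = 18.0000 + (-5) = 13.0000
segment 4 (186.5° to 331°, dwell): s unchanged at 13.0000
θ = 354.6° falls in segment 5 (331° to 360°, simple-harmonic, h = -13): β = 354.6 − 331 = 23.6°, B = 29°; Δs = -13/2·(1 − cos(π·0.8138)) = -11.9192; s = 13.0000 − 11.9192 = 1.0808
velocity in seg [331°–360°] (simple-harmonic), θ in radians: β = 23.6° = 0.4119 rad, B = 29° = 0.5061 rad; ds/dθ = (πh/(2B)) sin(πβ/B) = (π·(-13)/(2·0.5061)) sin(π·0.8138) = -22.277925 mm/rad

s = 1.0808, ds/dθ = -22.2779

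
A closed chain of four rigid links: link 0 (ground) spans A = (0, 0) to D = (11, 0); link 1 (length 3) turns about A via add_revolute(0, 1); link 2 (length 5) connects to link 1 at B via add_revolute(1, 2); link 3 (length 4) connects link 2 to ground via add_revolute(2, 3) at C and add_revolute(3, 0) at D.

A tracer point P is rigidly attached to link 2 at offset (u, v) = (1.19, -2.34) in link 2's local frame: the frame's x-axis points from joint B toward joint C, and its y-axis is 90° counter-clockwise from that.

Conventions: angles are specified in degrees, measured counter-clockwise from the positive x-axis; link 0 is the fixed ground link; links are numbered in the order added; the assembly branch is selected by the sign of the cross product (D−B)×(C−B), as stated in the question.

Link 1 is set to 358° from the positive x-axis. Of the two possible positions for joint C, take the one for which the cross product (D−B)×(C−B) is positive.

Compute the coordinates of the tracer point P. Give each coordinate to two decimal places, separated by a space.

A=(0,0), D=(11.00,0)
B = A + 3.00·(cos358°, sin358°) = (2.9982, -0.1047)
|BD| = 8.0025
circle(B,5.00) ∩ circle(D,4.00): a=4.5636, h=2.0430
  candidates: C₊=(7.5346,1.9978) cross=16.349; C₋=(7.5881,-2.0878) cross=-16.349
  branch + wants cross > 0 → take C=(7.5346,1.9978) (cross=16.349)
ex = (C−B)/|BC| = (0.9073,0.4205); ey = (-0.4205,0.9073)
P = B + 1.19·ex + -2.34·ey = (5.0618,-1.7274)

5.06 -1.73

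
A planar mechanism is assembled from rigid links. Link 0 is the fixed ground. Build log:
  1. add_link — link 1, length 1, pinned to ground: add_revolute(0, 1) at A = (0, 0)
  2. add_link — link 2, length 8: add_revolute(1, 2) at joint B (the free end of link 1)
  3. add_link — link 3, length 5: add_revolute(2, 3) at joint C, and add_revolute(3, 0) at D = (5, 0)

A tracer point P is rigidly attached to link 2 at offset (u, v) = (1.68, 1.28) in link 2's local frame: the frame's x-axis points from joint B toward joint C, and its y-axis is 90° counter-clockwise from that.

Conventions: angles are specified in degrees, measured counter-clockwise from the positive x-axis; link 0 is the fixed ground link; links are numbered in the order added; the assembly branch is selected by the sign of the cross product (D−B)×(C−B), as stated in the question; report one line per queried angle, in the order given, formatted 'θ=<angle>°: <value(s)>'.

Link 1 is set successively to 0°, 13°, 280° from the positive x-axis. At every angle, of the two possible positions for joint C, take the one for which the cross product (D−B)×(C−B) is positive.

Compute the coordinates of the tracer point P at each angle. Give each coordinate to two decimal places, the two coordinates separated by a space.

A=(0,0), D=(5.00,0)
θ=0°: B = A + 1.00·(cos0°, sin0°) = (1.0000, 0.0000)
θ=0°: |BD| = 4.0000
θ=0°: circle(B,8.00) ∩ circle(D,5.00): a=6.8750, h=4.0908
θ=0°:   candidates: C₊=(7.8750,4.0908) cross=16.363; C₋=(7.8750,-4.0908) cross=-16.363
θ=0°:   branch + wants cross > 0 → take C=(7.8750,4.0908) (cross=16.363)
θ=0°: ex = (C−B)/|BC| = (0.8594,0.5113); ey = (-0.5113,0.8594)
θ=0°: P = B + 1.68·ex + 1.28·ey = (1.7892,1.9591)
θ=13°: B = A + 1.00·(cos13°, sin13°) = (0.9744, 0.2250)
θ=13°: |BD| = 4.0319
θ=13°: circle(B,8.00) ∩ circle(D,5.00): a=6.8524, h=4.1286
θ=13°:   candidates: C₊=(8.0464,3.9648) cross=16.646; C₋=(7.5857,-4.2795) cross=-16.646
θ=13°:   branch + wants cross > 0 → take C=(8.0464,3.9648) (cross=16.646)
θ=13°: ex = (C−B)/|BC| = (0.8840,0.4675); ey = (-0.4675,0.8840)
θ=13°: P = B + 1.68·ex + 1.28·ey = (1.8611,2.1418)
θ=280°: B = A + 1.00·(cos280°, sin280°) = (0.1736, -0.9848)
θ=280°: |BD| = 4.9258
θ=280°: circle(B,8.00) ∩ circle(D,5.00): a=6.4216, h=4.7710
θ=280°:   candidates: C₊=(5.5118,4.9737) cross=23.501; C₋=(7.4195,-4.3756) cross=-23.501
θ=280°:   branch + wants cross > 0 → take C=(5.5118,4.9737) (cross=23.501)
θ=280°: ex = (C−B)/|BC| = (0.6673,0.7448); ey = (-0.7448,0.6673)
θ=280°: P = B + 1.68·ex + 1.28·ey = (0.3413,1.1206)

θ=0°: 1.79 1.96
θ=13°: 1.86 2.14
θ=280°: 0.34 1.12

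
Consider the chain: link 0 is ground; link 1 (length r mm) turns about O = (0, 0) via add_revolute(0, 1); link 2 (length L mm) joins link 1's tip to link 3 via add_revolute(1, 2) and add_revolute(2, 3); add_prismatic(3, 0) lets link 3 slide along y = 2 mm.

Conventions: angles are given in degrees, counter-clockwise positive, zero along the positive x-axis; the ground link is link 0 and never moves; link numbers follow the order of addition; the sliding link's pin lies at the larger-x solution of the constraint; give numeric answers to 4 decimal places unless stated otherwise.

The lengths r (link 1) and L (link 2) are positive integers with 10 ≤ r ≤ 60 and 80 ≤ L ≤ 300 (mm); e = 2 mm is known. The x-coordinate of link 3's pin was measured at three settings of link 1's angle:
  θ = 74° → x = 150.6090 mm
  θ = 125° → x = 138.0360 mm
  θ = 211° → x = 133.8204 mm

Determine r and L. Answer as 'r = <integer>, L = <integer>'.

constraint per measurement: (x − r cos θ)² + (r sin θ − e)² = L²
subtracting the θ₁ and θ₂ equations cancels the r² and L² terms:
r = (x₁² − x₂²) / (2[(x₁cos θ₁ + e sin θ₁) − (x₂cos θ₂ + e sin θ₂)]) = 14.9999 → r = 15
L² = (x₁ − r cos θ₁)² + (r sin θ₁ − e)² = 21608.9912 → L = 147.0000 → L = 147
check at θ₃=211°: x = 133.8204 (printed 133.8204) ✓

r = 15, L = 147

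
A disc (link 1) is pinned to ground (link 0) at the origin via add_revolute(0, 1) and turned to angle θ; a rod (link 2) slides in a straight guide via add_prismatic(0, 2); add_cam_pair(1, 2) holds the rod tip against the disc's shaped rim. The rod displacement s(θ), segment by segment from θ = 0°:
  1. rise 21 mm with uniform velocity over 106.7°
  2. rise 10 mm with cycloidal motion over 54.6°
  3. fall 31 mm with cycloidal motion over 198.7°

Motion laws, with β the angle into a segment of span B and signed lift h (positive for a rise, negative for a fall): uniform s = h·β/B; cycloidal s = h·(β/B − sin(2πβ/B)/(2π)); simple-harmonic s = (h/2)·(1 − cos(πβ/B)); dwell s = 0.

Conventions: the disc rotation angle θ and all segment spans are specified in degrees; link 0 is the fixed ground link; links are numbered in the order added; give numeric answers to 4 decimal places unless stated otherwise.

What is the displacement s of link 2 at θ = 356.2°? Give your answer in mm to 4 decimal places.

segment 1 (0° to 106.7°, uniform, h = 21) is passed completely: s = 0.0000 + (21) = 21.0000
segment 2 (106.7° to 161.3°, cycloidal, h = 10) is passed completely: s = 21.0000 + (10) = 31.0000
θ = 356.2° falls in segment 3 (161.3° to 360°, cycloidal, h = -31): β = 356.2 − 161.3 = 194.9°, B = 198.7°; Δs = -31·(0.9809 − sin(2π·0.9809)/(2π)) = -30.9986; s = 31.0000 − 30.9986 = 0.0014

0.0014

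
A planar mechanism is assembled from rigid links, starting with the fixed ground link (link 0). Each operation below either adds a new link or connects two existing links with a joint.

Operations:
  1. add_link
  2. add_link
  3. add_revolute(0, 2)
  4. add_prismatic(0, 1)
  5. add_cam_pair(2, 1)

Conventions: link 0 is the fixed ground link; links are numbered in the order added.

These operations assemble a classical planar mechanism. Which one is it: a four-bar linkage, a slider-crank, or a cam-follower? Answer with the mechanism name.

links: 3 (incl. ground); joints: 1 revolute, 1 prismatic, 1 higher (cam) pair, forming one closed loop
3 links, revolute + prismatic + higher pair in one loop → cam-follower

cam-follower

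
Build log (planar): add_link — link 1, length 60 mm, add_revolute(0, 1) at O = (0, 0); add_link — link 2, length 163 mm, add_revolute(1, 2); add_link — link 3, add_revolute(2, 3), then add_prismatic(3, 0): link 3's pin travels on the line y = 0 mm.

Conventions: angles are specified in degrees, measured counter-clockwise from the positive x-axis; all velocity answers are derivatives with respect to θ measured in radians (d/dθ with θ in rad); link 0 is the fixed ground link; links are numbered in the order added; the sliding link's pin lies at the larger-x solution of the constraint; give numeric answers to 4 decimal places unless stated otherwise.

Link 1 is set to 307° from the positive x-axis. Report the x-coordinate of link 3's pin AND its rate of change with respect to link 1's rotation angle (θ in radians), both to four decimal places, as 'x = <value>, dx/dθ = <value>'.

geometry: r = 60 mm, L = 163 mm, e = 0 mm
crank pin P = (r cos θ, r sin θ) = (36.108901, -47.918131)
h = r sin θ − e = -47.918131 − 0 = -47.918131
x = r cos θ + √(L² − h²) = 36.108901 + 155.797474 = 191.906375
dx/dθ = −r sin θ − h·r cos θ/√(L² − h²) (θ in radians; h = -47.918131) = 59.024030

x = 191.9064, dx/dθ = 59.0240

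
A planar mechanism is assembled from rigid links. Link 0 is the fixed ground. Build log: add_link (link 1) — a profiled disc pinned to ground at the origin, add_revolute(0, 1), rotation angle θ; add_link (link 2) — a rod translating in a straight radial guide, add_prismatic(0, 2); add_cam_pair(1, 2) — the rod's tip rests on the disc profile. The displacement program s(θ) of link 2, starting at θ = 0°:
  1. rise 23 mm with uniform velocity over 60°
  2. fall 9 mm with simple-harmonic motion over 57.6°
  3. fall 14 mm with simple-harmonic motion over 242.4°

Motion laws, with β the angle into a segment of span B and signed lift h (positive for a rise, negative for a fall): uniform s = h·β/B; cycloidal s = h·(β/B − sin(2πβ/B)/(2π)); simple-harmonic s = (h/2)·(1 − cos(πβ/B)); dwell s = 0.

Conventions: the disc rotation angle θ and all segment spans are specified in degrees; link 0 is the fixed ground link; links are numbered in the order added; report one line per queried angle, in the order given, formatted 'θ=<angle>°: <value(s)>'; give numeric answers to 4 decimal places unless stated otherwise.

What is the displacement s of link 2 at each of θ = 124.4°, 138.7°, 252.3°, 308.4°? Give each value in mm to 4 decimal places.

seg 1 [0°–60°] uniform, h=23: full span → s += 23 → s = 23.0000
seg 2 [60°–117.6°] simple-harmonic, h=-9: full span → s += -9 → s = 14.0000
seg 3 [117.6°–360°] simple-harmonic, h=-14: θ=124.4° here. β=6.8, B=242.4. -14/2·(1 − cos(π·0.0281)) = -0.0272 → s = 13.9728
seg 3 [117.6°–360°] simple-harmonic, h=-14: θ=138.7° here. β=21.1, B=242.4. -14/2·(1 − cos(π·0.0870)) = -0.2601 → s = 13.7399
seg 3 [117.6°–360°] simple-harmonic, h=-14: θ=252.3° here. β=134.7, B=242.4. -14/2·(1 − cos(π·0.5557)) = -8.2185 → s = 5.7815
seg 3 [117.6°–360°] simple-harmonic, h=-14: θ=308.4° here. β=190.8, B=242.4. -14/2·(1 − cos(π·0.7871)) = -12.4922 → s = 1.5078

θ=124.4°: 13.9728
θ=138.7°: 13.7399
θ=252.3°: 5.7815
θ=308.4°: 1.5078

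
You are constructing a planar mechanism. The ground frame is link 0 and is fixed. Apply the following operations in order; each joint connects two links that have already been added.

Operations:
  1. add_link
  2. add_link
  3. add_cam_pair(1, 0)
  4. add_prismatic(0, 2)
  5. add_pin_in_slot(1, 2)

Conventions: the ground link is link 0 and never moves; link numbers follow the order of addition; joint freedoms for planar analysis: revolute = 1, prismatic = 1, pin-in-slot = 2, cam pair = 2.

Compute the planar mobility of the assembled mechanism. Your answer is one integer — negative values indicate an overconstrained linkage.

(L,J1,J2)=(1,0,0); link0 fixed
link1: (2,0,0)
link2: (3,0,0)
C 1-0 [J2]: (3,0,1)
P 0-2 [J1]: (3,1,1)
PS 1-2 [J2]: (3,1,2)
Grübler: 3·2 − 2·1 − 2 = 2

M = 2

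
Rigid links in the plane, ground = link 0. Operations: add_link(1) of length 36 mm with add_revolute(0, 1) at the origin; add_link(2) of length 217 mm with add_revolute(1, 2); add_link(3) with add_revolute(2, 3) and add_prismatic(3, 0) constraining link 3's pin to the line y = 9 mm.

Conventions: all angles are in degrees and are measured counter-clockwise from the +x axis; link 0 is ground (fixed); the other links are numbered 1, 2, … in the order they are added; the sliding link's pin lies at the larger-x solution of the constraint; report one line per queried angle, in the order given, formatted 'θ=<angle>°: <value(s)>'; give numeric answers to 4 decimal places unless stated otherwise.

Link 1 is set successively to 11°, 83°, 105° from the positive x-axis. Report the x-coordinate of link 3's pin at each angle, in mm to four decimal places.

geometry: r = 36 mm, L = 217 mm, e = 9 mm
θ=11°: crank pin P = (r cos θ, r sin θ) = (35.338579, 6.869124)
θ=11°: h = r sin θ − e = 6.869124 − 9 = -2.130876
θ=11°: x = r cos θ + √(L² − h²) = 35.338579 + 216.989537 = 252.328116
θ=83°: crank pin P = (r cos θ, r sin θ) = (4.387296, 35.731661)
θ=83°: h = r sin θ − e = 35.731661 − 9 = 26.731661
θ=83°: x = r cos θ + √(L² − h²) = 4.387296 + 215.347204 = 219.734500
θ=105°: crank pin P = (r cos θ, r sin θ) = (-9.317486, 34.773330)
θ=105°: h = r sin θ − e = 34.773330 − 9 = 25.773330
θ=105°: x = r cos θ + √(L² − h²) = -9.317486 + 215.464000 = 206.146515

θ=11°: 252.3281
θ=83°: 219.7345
θ=105°: 206.1465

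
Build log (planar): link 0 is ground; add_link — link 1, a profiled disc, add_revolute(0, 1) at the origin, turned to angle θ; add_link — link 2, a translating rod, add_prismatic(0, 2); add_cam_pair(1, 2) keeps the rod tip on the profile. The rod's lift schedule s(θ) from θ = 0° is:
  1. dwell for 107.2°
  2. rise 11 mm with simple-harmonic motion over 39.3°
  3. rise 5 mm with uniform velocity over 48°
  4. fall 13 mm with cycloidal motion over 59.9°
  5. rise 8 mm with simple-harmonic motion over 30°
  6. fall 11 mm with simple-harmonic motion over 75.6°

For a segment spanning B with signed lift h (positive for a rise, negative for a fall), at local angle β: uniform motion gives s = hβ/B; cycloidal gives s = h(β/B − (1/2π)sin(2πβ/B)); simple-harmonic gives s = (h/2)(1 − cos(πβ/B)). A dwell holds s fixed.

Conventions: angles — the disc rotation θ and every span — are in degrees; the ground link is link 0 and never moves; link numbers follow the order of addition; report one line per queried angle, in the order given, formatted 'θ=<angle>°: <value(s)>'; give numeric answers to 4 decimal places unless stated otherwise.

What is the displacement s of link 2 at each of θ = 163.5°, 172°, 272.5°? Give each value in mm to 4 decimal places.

seg 1 [0°–107.2°] dwell: s stays 0.0000
seg 2 [107.2°–146.5°] simple-harmonic, h=11: full span → s += 11 → s = 11.0000
seg 3 [146.5°–194.5°] uniform, h=5: θ=163.5° here. β=17, B=48. 5·17/48 = 1.7708 → s = 12.7708
seg 3 [146.5°–194.5°] uniform, h=5: θ=172° here. β=25.5, B=48. 5·25.5/48 = 2.6562 → s = 13.6562
seg 3 [146.5°–194.5°] uniform, h=5: full span → s += 5 → s = 16.0000
seg 4 [194.5°–254.4°] cycloidal, h=-13: full span → s += -13 → s = 3.0000
seg 5 [254.4°–284.4°] simple-harmonic, h=8: θ=272.5° here. β=18.1, B=30. 8/2·(1 − cos(π·0.6033)) = 5.2758 → s = 8.2758

θ=163.5°: 12.7708
θ=172°: 13.6562
θ=272.5°: 8.2758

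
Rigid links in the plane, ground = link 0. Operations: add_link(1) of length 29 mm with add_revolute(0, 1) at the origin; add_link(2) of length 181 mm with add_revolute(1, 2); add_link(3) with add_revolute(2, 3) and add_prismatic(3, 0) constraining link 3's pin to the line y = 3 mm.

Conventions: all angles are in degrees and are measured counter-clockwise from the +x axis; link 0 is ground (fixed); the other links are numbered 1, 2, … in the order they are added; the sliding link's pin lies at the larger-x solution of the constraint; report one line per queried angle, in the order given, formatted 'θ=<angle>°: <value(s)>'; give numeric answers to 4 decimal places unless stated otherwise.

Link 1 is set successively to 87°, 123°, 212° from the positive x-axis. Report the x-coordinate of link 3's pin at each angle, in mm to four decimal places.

geometry: r = 29 mm, L = 181 mm, e = 3 mm
θ=87°: crank pin P = (r cos θ, r sin θ) = (1.517743, 28.960257)
θ=87°: h = r sin θ − e = 28.960257 − 3 = 25.960257
θ=87°: x = r cos θ + √(L² − h²) = 1.517743 + 179.128627 = 180.646370
θ=123°: crank pin P = (r cos θ, r sin θ) = (-15.794532, 24.321446)
θ=123°: h = r sin θ − e = 24.321446 − 3 = 21.321446
θ=123°: x = r cos θ + √(L² − h²) = -15.794532 + 179.739801 = 163.945269
θ=212°: crank pin P = (r cos θ, r sin θ) = (-24.593395, -15.367659)
θ=212°: h = r sin θ − e = -15.367659 − 3 = -18.367659
θ=212°: x = r cos θ + √(L² − h²) = -24.593395 + 180.065624 = 155.472230

θ=87°: 180.6464
θ=123°: 163.9453
θ=212°: 155.4722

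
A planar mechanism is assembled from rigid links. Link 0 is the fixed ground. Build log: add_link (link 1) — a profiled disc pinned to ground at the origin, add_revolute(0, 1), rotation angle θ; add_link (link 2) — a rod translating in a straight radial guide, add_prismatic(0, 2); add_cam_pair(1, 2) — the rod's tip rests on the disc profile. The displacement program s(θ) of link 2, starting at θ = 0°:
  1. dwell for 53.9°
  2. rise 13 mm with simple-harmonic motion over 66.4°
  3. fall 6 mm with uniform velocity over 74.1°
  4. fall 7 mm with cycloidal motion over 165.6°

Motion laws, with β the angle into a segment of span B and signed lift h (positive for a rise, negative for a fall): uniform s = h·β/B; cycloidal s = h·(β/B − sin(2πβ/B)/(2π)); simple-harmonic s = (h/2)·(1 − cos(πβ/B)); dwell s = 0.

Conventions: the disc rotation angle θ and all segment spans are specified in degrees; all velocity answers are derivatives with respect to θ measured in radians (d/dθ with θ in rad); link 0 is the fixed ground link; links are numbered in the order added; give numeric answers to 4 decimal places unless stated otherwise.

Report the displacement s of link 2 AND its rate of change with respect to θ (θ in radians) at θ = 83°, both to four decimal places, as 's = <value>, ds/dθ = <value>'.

seg 1 [0°–53.9°] dwell: s stays 0.0000
seg 2 [53.9°–120.3°] simple-harmonic, h=13: θ=83° here. β=29.1, B=66.4. 13/2·(1 − cos(π·0.4383)) = 5.2470 → s = 5.2470
velocity in seg [53.9°–120.3°] (simple-harmonic), θ in radians: β = 29.1° = 0.5079 rad, B = 66.4° = 1.1589 rad; ds/dθ = (πh/(2B)) sin(πβ/B) = (π·13/(2·1.1589)) sin(π·0.4383) = 17.289993 mm/rad

s = 5.2470, ds/dθ = 17.2900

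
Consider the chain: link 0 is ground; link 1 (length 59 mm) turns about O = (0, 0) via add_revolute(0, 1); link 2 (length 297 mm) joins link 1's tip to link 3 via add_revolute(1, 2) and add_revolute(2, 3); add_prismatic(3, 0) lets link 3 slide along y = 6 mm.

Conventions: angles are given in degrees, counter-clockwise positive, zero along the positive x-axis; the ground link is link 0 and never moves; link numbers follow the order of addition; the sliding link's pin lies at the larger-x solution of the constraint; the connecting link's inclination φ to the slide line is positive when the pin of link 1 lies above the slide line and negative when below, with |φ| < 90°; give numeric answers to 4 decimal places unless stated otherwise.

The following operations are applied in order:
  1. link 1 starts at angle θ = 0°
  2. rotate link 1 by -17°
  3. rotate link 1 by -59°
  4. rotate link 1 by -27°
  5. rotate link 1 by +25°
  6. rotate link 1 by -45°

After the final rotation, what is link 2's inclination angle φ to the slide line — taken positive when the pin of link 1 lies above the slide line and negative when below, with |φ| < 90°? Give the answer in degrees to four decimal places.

geometry: r = 59 mm, L = 297 mm, e = 6 mm; θ starts at 0°
rotate link 1 by -17°: θ ← 0° -17° = -17°
rotate link 1 by -59°: θ ← -17° -59° = -76°
rotate link 1 by -27°: θ ← -76° -27° = -103°
rotate link 1 by +25°: θ ← -103° +25° = -78°
rotate link 1 by -45°: θ ← -78° -45° = -123°
h = r sin θ − e = -49.481564 − 6 = -55.481564
sin φ = h / L = -55.481564 / 297 = -0.18680661
φ = arcsin(-0.18680661) = -10.766480°

-10.7665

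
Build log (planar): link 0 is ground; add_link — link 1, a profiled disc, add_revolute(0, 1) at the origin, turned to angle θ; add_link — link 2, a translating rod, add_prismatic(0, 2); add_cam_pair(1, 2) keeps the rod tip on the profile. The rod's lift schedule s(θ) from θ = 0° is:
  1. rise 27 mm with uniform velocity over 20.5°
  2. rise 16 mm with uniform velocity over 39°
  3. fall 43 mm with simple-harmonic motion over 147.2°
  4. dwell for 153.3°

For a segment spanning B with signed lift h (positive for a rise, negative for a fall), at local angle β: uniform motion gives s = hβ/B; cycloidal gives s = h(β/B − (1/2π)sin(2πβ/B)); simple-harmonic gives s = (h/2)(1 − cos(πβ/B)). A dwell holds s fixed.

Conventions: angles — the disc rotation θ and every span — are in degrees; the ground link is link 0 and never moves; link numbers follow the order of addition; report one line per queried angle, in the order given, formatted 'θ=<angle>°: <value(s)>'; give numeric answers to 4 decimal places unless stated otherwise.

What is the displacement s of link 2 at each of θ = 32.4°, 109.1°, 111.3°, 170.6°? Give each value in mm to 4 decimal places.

seg 1 [0°–20.5°] uniform, h=27: full span → s += 27 → s = 27.0000
seg 2 [20.5°–59.5°] uniform, h=16: θ=32.4° here. β=11.9, B=39. 16·11.9/39 = 4.8821 → s = 31.8821
seg 2 [20.5°–59.5°] uniform, h=16: full span → s += 16 → s = 43.0000
seg 3 [59.5°–206.7°] simple-harmonic, h=-43: θ=109.1° here. β=49.6, B=147.2. -43/2·(1 − cos(π·0.3370)) = -10.9626 → s = 32.0374
seg 3 [59.5°–206.7°] simple-harmonic, h=-43: θ=111.3° here. β=51.8, B=147.2. -43/2·(1 − cos(π·0.3519)) = -11.8539 → s = 31.1461
seg 3 [59.5°–206.7°] simple-harmonic, h=-43: θ=170.6° here. β=111.1, B=147.2. -43/2·(1 − cos(π·0.7548)) = -36.9282 → s = 6.0718

θ=32.4°: 31.8821
θ=109.1°: 32.0374
θ=111.3°: 31.1461
θ=170.6°: 6.0718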